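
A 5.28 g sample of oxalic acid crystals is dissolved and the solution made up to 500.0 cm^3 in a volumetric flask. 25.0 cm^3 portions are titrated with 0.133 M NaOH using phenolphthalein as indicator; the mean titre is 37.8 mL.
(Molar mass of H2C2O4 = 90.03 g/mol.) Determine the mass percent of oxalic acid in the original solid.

H2C2O4 + 2 NaOH → Na2C2O4 + 2 H2O
n(NaOH) per titration = 0.0378 × 0.133 = 5.03 × 10^-3 mol
From the 1:2 ratio, n(H2C2O4) in each aliquot = 1/2 × 5.03 × 10^-3 = 2.51 × 10^-3 mol
n(H2C2O4) in the whole flask = 2.51 × 10^-3 × 500.0/25.0 = 0.0503 mol
mass of H2C2O4 = 0.0503 × 90.03 = 4.53 g
% H2C2O4 = 4.53 / 5.28 × 100 = 85.7 %

85.7 %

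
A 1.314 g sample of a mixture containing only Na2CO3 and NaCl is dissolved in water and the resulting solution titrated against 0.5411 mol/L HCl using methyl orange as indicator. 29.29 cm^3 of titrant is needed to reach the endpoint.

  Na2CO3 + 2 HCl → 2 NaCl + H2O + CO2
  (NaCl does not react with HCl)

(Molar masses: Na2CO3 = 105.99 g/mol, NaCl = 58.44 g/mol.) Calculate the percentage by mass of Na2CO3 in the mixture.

n(HCl) = 0.02929 × 0.5411 = 0.01585 mol
Let x = n(Na2CO3), y = n(NaCl).
Titrant: 2x = 0.01585;  mass: 105.99x + 58.44y = 1.314
Solving, x = 7.924 × 10^-3 mol, y = 8.112 × 10^-3 mol
mass of Na2CO3 = 7.924 × 10^-3 × 105.99 = 0.8399 g
% Na2CO3 = 0.8399 / 1.314 × 100 = 63.92 %

63.92 %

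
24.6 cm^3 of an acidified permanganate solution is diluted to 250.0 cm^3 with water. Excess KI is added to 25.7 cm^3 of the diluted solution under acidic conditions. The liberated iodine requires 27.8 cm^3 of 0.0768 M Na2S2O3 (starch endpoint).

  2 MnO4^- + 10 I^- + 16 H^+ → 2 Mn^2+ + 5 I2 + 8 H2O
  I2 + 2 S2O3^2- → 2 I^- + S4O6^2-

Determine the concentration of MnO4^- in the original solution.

n(S2O3^2-) = 0.0278 × 0.0768 = 2.14 × 10^-3 mol
n(I2) = n(S2O3^2-)/2 = 1.07 × 10^-3 mol
From the 2:5 ratio, n(MnO4^-) in the aliquot = 2/5 × 1.07 × 10^-3 = 4.27 × 10^-4 mol
[MnO4^-]_dilute = 4.27 × 10^-4 / 0.0257 = 0.0166 mol/L
[MnO4^-]_original = 0.0166 × 250.0/24.6 = 0.169 mol/L

0.169 M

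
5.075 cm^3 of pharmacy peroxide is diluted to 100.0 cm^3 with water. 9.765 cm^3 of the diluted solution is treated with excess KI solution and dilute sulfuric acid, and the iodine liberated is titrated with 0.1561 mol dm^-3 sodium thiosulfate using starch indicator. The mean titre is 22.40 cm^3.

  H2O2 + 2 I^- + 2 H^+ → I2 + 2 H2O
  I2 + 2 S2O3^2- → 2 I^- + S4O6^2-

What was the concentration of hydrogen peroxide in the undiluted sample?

3.528 mol/L

n(S2O3^2-) = 0.02240 × 0.1561 = 3.497 × 10^-3 mol
n(I2) = n(S2O3^2-)/2 = 1.748 × 10^-3 mol
n(H2O2) in the aliquot = 1.748 × 10^-3 mol (1:1 ratio)
[H2O2]_dilute = 1.748 × 10^-3 / 0.009765 = 0.1790 mol/L
[H2O2]_original = 0.1790 × 100.0/5.075 = 3.528 mol/L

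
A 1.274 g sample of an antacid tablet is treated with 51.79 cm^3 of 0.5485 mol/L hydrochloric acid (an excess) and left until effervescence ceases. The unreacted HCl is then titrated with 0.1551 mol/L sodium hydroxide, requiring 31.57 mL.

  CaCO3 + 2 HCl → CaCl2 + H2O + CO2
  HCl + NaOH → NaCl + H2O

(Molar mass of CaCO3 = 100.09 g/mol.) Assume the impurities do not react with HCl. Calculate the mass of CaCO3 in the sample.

n(HCl) added = 0.05179 × 0.5485 = 0.02841 mol
n(NaOH) used in back-titration = 0.03157 × 0.1551 = 4.897 × 10^-3 mol
n(HCl) left over = 4.897 × 10^-3 mol (1:1 ratio)
n(HCl) consumed by analyte = 0.02841 − 4.897 × 10^-3 = 0.02351 mol
From the 1:2 ratio, n(CaCO3) = 1/2 × 0.02351 = 0.01176 mol
mass of CaCO3 = 0.01176 × 100.09 = 1.177 g

1.177 g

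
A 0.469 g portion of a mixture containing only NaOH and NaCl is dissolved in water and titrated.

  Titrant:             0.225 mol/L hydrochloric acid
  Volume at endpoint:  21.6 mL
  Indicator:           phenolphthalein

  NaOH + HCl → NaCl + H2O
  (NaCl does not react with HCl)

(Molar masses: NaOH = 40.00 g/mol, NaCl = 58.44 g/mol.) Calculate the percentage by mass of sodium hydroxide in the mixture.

n(HCl) = 0.0216 × 0.225 = 4.86 × 10^-3 mol
Let x = n(NaOH), y = n(NaCl).
Titrant: 1x = 4.86 × 10^-3;  mass: 40.00x + 58.44y = 0.469
Solving, x = 4.86 × 10^-3 mol, y = 4.70 × 10^-3 mol
mass of NaOH = 4.86 × 10^-3 × 40.00 = 0.194 g
% NaOH = 0.194 / 0.469 × 100 = 41.4 %

41.4 %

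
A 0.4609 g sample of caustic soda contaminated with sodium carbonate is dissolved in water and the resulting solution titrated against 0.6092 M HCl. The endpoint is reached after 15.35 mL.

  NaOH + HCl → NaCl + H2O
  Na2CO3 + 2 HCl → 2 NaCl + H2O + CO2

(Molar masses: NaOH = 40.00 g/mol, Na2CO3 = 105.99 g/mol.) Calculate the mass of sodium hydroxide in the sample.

0.1067 g

n(HCl) = 0.01535 × 0.6092 = 9.351 × 10^-3 mol
Let x = n(NaOH), y = n(Na2CO3).
Titrant: 1x + 2y = 9.351 × 10^-3;  mass: 40.00x + 105.99y = 0.4609
Solving, x = 2.668 × 10^-3 mol, y = 3.342 × 10^-3 mol
mass of NaOH = 2.668 × 10^-3 × 40.00 = 0.1067 g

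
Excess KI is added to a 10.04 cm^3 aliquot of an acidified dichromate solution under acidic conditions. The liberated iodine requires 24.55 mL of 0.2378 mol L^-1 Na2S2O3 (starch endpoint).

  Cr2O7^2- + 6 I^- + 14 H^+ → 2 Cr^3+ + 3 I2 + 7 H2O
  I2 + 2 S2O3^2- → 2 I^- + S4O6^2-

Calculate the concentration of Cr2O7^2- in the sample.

n(S2O3^2-) = 0.02455 × 0.2378 = 5.838 × 10^-3 mol
n(I2) = n(S2O3^2-)/2 = 2.919 × 10^-3 mol
From the 1:3 ratio, n(Cr2O7^2-) in the aliquot = 1/3 × 2.919 × 10^-3 = 9.730 × 10^-4 mol
[Cr2O7^2-] = 9.730 × 10^-4 / 0.01004 = 0.09691 mol/L

0.09691 mol/L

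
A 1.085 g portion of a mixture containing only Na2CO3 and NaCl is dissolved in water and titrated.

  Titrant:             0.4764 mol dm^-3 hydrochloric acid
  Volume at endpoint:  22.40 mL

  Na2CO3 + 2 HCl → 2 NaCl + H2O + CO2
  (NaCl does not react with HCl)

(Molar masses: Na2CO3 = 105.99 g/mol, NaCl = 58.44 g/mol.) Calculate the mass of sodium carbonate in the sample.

0.5655 g

n(HCl) = 0.02240 × 0.4764 = 0.01067 mol
Let x = n(Na2CO3), y = n(NaCl).
Titrant: 2x = 0.01067;  mass: 105.99x + 58.44y = 1.085
Solving, x = 5.336 × 10^-3 mol, y = 8.889 × 10^-3 mol
mass of Na2CO3 = 5.336 × 10^-3 × 105.99 = 0.5655 g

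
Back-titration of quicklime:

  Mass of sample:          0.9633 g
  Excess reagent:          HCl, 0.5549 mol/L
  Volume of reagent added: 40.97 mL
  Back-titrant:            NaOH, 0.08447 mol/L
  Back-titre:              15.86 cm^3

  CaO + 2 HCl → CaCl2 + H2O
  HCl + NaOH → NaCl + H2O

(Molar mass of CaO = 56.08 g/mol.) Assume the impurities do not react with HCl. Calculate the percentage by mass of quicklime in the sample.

n(HCl) added = 0.04097 × 0.5549 = 0.02273 mol
n(NaOH) used in back-titration = 0.01586 × 0.08447 = 1.340 × 10^-3 mol
n(HCl) left over = 1.340 × 10^-3 mol (1:1 ratio)
n(HCl) consumed by analyte = 0.02273 − 1.340 × 10^-3 = 0.02139 mol
From the 1:2 ratio, n(CaO) = 1/2 × 0.02139 = 0.01070 mol
mass of CaO = 0.01070 × 56.08 = 0.5999 g
% CaO = 0.5999 / 0.9633 × 100 = 62.28 %

62.28 %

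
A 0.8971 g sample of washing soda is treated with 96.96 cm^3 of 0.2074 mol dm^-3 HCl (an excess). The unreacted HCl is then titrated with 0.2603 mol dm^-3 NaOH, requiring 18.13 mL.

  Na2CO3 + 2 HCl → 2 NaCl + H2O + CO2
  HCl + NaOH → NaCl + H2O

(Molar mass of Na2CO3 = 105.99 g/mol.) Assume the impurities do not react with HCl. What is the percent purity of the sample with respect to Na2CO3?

n(HCl) added = 0.09696 × 0.2074 = 0.02011 mol
n(NaOH) used in back-titration = 0.01813 × 0.2603 = 4.719 × 10^-3 mol
n(HCl) left over = 4.719 × 10^-3 mol (1:1 ratio)
n(HCl) consumed by analyte = 0.02011 − 4.719 × 10^-3 = 0.01539 mol
From the 1:2 ratio, n(Na2CO3) = 1/2 × 0.01539 = 7.695 × 10^-3 mol
mass of Na2CO3 = 7.695 × 10^-3 × 105.99 = 0.8156 g
% Na2CO3 = 0.8156 / 0.8971 × 100 = 90.92 %

90.92 %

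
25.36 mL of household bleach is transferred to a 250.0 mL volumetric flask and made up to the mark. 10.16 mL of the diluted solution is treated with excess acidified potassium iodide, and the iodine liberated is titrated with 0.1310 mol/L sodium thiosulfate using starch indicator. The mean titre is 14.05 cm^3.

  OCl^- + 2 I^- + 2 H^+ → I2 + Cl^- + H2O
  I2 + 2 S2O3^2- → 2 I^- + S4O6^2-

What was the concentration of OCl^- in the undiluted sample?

n(S2O3^2-) = 0.01405 × 0.1310 = 1.841 × 10^-3 mol
n(I2) = n(S2O3^2-)/2 = 9.203 × 10^-4 mol
n(OCl^-) in the aliquot = 9.203 × 10^-4 mol (1:1 ratio)
[OCl^-]_dilute = 9.203 × 10^-4 / 0.01016 = 0.09058 mol/L
[OCl^-]_original = 0.09058 × 250.0/25.36 = 0.8929 mol/L

0.8929 mol/L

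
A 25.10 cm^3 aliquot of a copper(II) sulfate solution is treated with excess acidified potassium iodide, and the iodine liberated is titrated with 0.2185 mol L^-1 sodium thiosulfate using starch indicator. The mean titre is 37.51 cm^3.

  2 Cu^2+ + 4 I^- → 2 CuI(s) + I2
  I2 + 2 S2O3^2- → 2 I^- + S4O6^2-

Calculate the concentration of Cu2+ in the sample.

n(S2O3^2-) = 0.03751 × 0.2185 = 8.196 × 10^-3 mol
n(I2) = n(S2O3^2-)/2 = 4.098 × 10^-3 mol
From the 2:1 ratio, n(Cu2+) in the aliquot = 2/1 × 4.098 × 10^-3 = 8.196 × 10^-3 mol
[Cu2+] = 8.196 × 10^-3 / 0.02510 = 0.3265 mol/L

0.3265 mol/L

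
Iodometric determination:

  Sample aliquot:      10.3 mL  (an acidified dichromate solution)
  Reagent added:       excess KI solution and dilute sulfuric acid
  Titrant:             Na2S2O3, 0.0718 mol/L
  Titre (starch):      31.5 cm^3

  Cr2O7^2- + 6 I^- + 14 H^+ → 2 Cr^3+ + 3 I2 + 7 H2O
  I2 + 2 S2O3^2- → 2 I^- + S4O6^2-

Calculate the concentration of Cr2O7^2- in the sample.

n(S2O3^2-) = 0.0315 × 0.0718 = 2.26 × 10^-3 mol
n(I2) = n(S2O3^2-)/2 = 1.13 × 10^-3 mol
From the 1:3 ratio, n(Cr2O7^2-) in the aliquot = 1/3 × 1.13 × 10^-3 = 3.77 × 10^-4 mol
[Cr2O7^2-] = 3.77 × 10^-4 / 0.0103 = 0.0366 mol/L

0.0366 mol/L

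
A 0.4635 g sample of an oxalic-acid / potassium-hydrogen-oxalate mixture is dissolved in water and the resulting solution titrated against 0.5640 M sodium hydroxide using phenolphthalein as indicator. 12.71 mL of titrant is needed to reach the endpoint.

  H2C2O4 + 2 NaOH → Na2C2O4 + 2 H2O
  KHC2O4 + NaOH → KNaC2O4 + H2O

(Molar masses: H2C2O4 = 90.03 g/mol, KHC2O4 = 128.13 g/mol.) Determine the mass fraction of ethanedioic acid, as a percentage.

n(NaOH) = 0.01271 × 0.5640 = 7.168 × 10^-3 mol
Let x = n(H2C2O4), y = n(KHC2O4).
Titrant: 2x + 1y = 7.168 × 10^-3;  mass: 90.03x + 128.13y = 0.4635
Solving, x = 2.737 × 10^-3 mol, y = 1.694 × 10^-3 mol
mass of H2C2O4 = 2.737 × 10^-3 × 90.03 = 0.2464 g
% H2C2O4 = 0.2464 / 0.4635 × 100 = 53.17 %

53.17 %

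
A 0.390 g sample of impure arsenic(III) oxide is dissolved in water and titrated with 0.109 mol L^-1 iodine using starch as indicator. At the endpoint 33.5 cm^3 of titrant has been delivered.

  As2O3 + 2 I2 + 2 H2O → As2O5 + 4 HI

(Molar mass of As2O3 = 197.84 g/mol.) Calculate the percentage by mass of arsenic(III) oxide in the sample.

92.6 %

n(I2) = 0.0335 L × 0.109 mol/L = 3.65 × 10^-3 mol
From the 1:2 ratio, n(As2O3) = 1/2 × 3.65 × 10^-3 = 1.83 × 10^-3 mol
mass of As2O3 = 1.83 × 10^-3 × 197.84 g/mol = 0.361 g
% As2O3 = 0.361 / 0.390 × 100 = 92.6 %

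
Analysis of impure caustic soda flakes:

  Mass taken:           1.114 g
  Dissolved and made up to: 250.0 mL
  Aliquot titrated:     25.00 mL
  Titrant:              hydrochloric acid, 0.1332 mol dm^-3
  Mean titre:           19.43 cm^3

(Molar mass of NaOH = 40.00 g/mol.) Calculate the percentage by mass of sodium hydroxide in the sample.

92.93 %

NaOH + HCl → NaCl + H2O
n(HCl) per titration = 0.01943 × 0.1332 = 2.588 × 10^-3 mol
n(NaOH) in each aliquot = 2.588 × 10^-3 mol (1:1 ratio)
n(NaOH) in the whole flask = 2.588 × 10^-3 × 250.0/25.00 = 0.02588 mol
mass of NaOH = 0.02588 × 40.00 = 1.035 g
% NaOH = 1.035 / 1.114 × 100 = 92.93 %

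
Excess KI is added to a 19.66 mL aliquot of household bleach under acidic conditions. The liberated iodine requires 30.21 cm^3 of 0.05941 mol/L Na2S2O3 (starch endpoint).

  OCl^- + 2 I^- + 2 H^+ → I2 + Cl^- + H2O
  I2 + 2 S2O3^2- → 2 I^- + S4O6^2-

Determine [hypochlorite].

n(S2O3^2-) = 0.03021 × 0.05941 = 1.795 × 10^-3 mol
n(I2) = n(S2O3^2-)/2 = 8.974 × 10^-4 mol
n(OCl^-) in the aliquot = 8.974 × 10^-4 mol (1:1 ratio)
[OCl^-] = 8.974 × 10^-4 / 0.01966 = 0.04565 mol/L

0.04565 mol/L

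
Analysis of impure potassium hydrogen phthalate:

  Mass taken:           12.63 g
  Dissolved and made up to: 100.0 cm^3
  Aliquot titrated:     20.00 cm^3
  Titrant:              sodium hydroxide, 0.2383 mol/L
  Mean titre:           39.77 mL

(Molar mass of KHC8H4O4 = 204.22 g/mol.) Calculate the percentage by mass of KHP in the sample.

KHC8H4O4 + NaOH → KNaC8H4O4 + H2O
n(NaOH) per titration = 0.03977 × 0.2383 = 9.477 × 10^-3 mol
n(KHC8H4O4) in each aliquot = 9.477 × 10^-3 mol (1:1 ratio)
n(KHC8H4O4) in the whole flask = 9.477 × 10^-3 × 100.0/20.00 = 0.04739 mol
mass of KHC8H4O4 = 0.04739 × 204.22 = 9.677 g
% KHC8H4O4 = 9.677 / 12.63 × 100 = 76.62 %

76.62 %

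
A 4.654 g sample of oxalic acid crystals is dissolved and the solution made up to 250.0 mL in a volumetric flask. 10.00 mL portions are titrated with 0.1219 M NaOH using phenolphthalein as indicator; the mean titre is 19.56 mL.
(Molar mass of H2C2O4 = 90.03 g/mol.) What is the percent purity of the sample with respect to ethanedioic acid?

57.66 %

H2C2O4 + 2 NaOH → Na2C2O4 + 2 H2O
n(NaOH) per titration = 0.01956 × 0.1219 = 2.384 × 10^-3 mol
From the 1:2 ratio, n(H2C2O4) in each aliquot = 1/2 × 2.384 × 10^-3 = 1.192 × 10^-3 mol
n(H2C2O4) in the whole flask = 1.192 × 10^-3 × 250.0/10.00 = 0.02980 mol
mass of H2C2O4 = 0.02980 × 90.03 = 2.683 g
% H2C2O4 = 2.683 / 4.654 × 100 = 57.66 %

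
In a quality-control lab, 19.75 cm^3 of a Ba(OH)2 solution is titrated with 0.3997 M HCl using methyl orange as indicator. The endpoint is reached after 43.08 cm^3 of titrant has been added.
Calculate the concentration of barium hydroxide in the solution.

0.4359 M

Ba(OH)2 + 2 HCl → BaCl2 + 2 H2O
n(HCl) = 0.04308 L × 0.3997 mol/L = 0.01722 mol
From the 1:2 mole ratio, n(Ba(OH)2) = 1/2 × 0.01722 = 8.610 × 10^-3 mol
[Ba(OH)2] = 8.610 × 10^-3 mol / 0.01975 L = 0.4359 mol/L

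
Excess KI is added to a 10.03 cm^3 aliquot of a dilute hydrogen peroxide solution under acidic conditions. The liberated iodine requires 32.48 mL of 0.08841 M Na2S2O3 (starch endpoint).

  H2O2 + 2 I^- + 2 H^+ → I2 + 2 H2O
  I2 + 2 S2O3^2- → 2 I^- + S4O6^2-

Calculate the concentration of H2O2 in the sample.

n(S2O3^2-) = 0.03248 × 0.08841 = 2.872 × 10^-3 mol
n(I2) = n(S2O3^2-)/2 = 1.436 × 10^-3 mol
n(H2O2) in the aliquot = 1.436 × 10^-3 mol (1:1 ratio)
[H2O2] = 1.436 × 10^-3 / 0.01003 = 0.1431 mol/L

0.1431 M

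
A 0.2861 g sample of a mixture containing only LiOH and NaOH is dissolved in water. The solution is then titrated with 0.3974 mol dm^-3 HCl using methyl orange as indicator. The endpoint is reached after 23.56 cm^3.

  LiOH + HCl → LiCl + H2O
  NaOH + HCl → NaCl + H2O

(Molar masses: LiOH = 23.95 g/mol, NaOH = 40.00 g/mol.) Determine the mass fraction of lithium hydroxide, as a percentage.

n(HCl) = 0.02356 × 0.3974 = 9.363 × 10^-3 mol
Let x = n(LiOH), y = n(NaOH).
Titrant: 1x + 1y = 9.363 × 10^-3;  mass: 23.95x + 40.00y = 0.2861
Solving, x = 5.508 × 10^-3 mol, y = 3.854 × 10^-3 mol
mass of LiOH = 5.508 × 10^-3 × 23.95 = 0.1319 g
% LiOH = 0.1319 / 0.2861 × 100 = 46.11 %

46.11 %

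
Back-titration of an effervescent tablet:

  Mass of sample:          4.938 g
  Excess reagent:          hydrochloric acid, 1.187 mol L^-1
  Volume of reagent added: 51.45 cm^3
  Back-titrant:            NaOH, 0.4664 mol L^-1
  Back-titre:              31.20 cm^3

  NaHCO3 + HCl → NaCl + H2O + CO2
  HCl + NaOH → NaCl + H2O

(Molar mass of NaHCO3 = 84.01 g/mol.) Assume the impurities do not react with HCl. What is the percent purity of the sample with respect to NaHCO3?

79.14 %

n(HCl) added = 0.05145 × 1.187 = 0.06107 mol
n(NaOH) used in back-titration = 0.03120 × 0.4664 = 0.01455 mol
n(HCl) left over = 0.01455 mol (1:1 ratio)
n(HCl) consumed by analyte = 0.06107 − 0.01455 = 0.04652 mol
n(NaHCO3) = 0.04652 mol (1:1 ratio)
mass of NaHCO3 = 0.04652 × 84.01 = 3.908 g
% NaHCO3 = 3.908 / 4.938 × 100 = 79.14 %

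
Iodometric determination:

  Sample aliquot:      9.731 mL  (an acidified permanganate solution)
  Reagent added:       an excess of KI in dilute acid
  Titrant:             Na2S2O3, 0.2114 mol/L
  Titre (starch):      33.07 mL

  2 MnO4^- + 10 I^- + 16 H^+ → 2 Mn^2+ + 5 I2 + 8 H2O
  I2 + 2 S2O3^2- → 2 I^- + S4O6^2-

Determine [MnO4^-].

0.1437 mol/L

n(S2O3^2-) = 0.03307 × 0.2114 = 6.991 × 10^-3 mol
n(I2) = n(S2O3^2-)/2 = 3.495 × 10^-3 mol
From the 2:5 ratio, n(MnO4^-) in the aliquot = 2/5 × 3.495 × 10^-3 = 1.398 × 10^-3 mol
[MnO4^-] = 1.398 × 10^-3 / 0.009731 = 0.1437 mol/L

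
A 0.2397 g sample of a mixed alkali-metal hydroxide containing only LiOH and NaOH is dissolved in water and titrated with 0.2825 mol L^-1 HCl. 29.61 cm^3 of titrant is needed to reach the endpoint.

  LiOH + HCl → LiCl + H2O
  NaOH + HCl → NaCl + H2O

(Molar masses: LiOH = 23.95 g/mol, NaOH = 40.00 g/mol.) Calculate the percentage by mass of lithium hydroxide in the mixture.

n(HCl) = 0.02961 × 0.2825 = 8.365 × 10^-3 mol
Let x = n(LiOH), y = n(NaOH).
Titrant: 1x + 1y = 8.365 × 10^-3;  mass: 23.95x + 40.00y = 0.2397
Solving, x = 5.912 × 10^-3 mol, y = 2.452 × 10^-3 mol
mass of LiOH = 5.912 × 10^-3 × 23.95 = 0.1416 g
% LiOH = 0.1416 / 0.2397 × 100 = 59.07 %

59.07 %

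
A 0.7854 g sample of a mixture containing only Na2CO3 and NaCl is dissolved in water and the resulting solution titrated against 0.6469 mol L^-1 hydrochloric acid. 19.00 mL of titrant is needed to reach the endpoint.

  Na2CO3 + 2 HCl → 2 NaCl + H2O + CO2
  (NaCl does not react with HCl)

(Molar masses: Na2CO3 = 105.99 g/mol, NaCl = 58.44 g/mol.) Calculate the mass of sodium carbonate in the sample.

n(HCl) = 0.01900 × 0.6469 = 0.01229 mol
Let x = n(Na2CO3), y = n(NaCl).
Titrant: 2x = 0.01229;  mass: 105.99x + 58.44y = 0.7854
Solving, x = 6.146 × 10^-3 mol, y = 2.294 × 10^-3 mol
mass of Na2CO3 = 6.146 × 10^-3 × 105.99 = 0.6514 g

0.6514 g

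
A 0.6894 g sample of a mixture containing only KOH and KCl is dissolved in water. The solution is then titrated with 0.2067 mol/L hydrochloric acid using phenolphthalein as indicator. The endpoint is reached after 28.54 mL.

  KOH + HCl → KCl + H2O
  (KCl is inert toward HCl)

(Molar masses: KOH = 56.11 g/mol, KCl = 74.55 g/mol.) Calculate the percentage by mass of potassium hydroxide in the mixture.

n(HCl) = 0.02854 × 0.2067 = 5.899 × 10^-3 mol
Let x = n(KOH), y = n(KCl).
Titrant: 1x = 5.899 × 10^-3;  mass: 56.11x + 74.55y = 0.6894
Solving, x = 5.899 × 10^-3 mol, y = 4.807 × 10^-3 mol
mass of KOH = 5.899 × 10^-3 × 56.11 = 0.3310 g
% KOH = 0.3310 / 0.6894 × 100 = 48.01 %

48.01 %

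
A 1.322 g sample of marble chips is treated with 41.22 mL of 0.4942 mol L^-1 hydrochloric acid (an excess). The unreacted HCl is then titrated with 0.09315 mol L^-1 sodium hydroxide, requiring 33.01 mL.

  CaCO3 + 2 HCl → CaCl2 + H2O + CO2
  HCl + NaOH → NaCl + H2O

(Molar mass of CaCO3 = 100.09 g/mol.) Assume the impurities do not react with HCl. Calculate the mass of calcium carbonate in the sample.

0.8656 g

n(HCl) added = 0.04122 × 0.4942 = 0.02037 mol
n(NaOH) used in back-titration = 0.03301 × 0.09315 = 3.075 × 10^-3 mol
n(HCl) left over = 3.075 × 10^-3 mol (1:1 ratio)
n(HCl) consumed by analyte = 0.02037 − 3.075 × 10^-3 = 0.01730 mol
From the 1:2 ratio, n(CaCO3) = 1/2 × 0.01730 = 8.648 × 10^-3 mol
mass of CaCO3 = 8.648 × 10^-3 × 100.09 = 0.8656 g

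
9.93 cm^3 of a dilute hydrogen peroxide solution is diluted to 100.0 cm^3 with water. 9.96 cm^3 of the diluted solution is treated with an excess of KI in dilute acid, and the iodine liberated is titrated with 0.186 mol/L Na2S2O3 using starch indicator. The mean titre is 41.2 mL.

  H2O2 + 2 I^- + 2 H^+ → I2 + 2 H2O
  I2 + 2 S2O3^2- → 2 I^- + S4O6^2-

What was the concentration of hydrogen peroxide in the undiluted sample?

3.87 mol/L

n(S2O3^2-) = 0.0412 × 0.186 = 7.66 × 10^-3 mol
n(I2) = n(S2O3^2-)/2 = 3.83 × 10^-3 mol
n(H2O2) in the aliquot = 3.83 × 10^-3 mol (1:1 ratio)
[H2O2]_dilute = 3.83 × 10^-3 / 0.00996 = 0.385 mol/L
[H2O2]_original = 0.385 × 100.0/9.93 = 3.87 mol/L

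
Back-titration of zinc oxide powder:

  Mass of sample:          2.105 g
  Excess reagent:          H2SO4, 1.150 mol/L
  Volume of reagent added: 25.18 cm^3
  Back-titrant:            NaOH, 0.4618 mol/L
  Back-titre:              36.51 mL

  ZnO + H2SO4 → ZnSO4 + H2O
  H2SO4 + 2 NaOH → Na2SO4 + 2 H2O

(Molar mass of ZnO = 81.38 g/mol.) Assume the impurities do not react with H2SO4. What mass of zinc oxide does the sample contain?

1.670 g

n(H2SO4) added = 0.02518 × 1.150 = 0.02896 mol
n(NaOH) used in back-titration = 0.03651 × 0.4618 = 0.01686 mol
From the 1:2 ratio, n(H2SO4) left over = 1/2 × 0.01686 = 8.430 × 10^-3 mol
n(H2SO4) consumed by analyte = 0.02896 − 8.430 × 10^-3 = 0.02053 mol
n(ZnO) = 0.02053 mol (1:1 ratio)
mass of ZnO = 0.02053 × 81.38 = 1.670 g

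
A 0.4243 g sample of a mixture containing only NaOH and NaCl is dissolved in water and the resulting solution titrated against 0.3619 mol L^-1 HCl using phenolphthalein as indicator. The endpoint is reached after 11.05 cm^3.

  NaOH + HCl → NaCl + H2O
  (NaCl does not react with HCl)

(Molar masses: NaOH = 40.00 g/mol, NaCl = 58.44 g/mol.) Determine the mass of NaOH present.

n(HCl) = 0.01105 × 0.3619 = 3.999 × 10^-3 mol
Let x = n(NaOH), y = n(NaCl).
Titrant: 1x = 3.999 × 10^-3;  mass: 40.00x + 58.44y = 0.4243
Solving, x = 3.999 × 10^-3 mol, y = 4.523 × 10^-3 mol
mass of NaOH = 3.999 × 10^-3 × 40.00 = 0.1600 g

0.1600 g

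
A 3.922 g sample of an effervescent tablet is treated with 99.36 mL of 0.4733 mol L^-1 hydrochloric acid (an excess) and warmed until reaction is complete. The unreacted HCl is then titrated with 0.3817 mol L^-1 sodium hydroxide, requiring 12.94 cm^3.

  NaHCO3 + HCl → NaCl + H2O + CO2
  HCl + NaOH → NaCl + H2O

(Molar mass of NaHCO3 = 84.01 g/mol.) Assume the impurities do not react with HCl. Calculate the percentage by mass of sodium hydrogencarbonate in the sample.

n(HCl) added = 0.09936 × 0.4733 = 0.04703 mol
n(NaOH) used in back-titration = 0.01294 × 0.3817 = 4.939 × 10^-3 mol
n(HCl) left over = 4.939 × 10^-3 mol (1:1 ratio)
n(HCl) consumed by analyte = 0.04703 − 4.939 × 10^-3 = 0.04209 mol
n(NaHCO3) = 0.04209 mol (1:1 ratio)
mass of NaHCO3 = 0.04209 × 84.01 = 3.536 g
% NaHCO3 = 3.536 / 3.922 × 100 = 90.15 %

90.15 %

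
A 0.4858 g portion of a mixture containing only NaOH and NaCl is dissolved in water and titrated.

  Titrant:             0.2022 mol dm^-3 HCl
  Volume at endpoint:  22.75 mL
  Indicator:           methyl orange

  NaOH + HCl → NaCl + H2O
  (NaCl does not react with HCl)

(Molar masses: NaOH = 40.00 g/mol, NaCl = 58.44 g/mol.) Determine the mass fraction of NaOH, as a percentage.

n(HCl) = 0.02275 × 0.2022 = 4.600 × 10^-3 mol
Let x = n(NaOH), y = n(NaCl).
Titrant: 1x = 4.600 × 10^-3;  mass: 40.00x + 58.44y = 0.4858
Solving, x = 4.600 × 10^-3 mol, y = 5.164 × 10^-3 mol
mass of NaOH = 4.600 × 10^-3 × 40.00 = 0.1840 g
% NaOH = 0.1840 / 0.4858 × 100 = 37.88 %

37.88 %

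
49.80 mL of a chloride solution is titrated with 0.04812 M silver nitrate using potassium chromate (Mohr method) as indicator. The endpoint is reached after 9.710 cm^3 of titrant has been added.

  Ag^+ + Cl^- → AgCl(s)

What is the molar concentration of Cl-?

0.009382 M

n(AgNO3) = 0.009710 L × 0.04812 mol/L = 4.672 × 10^-4 mol
n(Cl-) = 4.672 × 10^-4 mol (1:1 mole ratio)
[Cl-] = 4.672 × 10^-4 mol / 0.04980 L = 0.009382 mol/L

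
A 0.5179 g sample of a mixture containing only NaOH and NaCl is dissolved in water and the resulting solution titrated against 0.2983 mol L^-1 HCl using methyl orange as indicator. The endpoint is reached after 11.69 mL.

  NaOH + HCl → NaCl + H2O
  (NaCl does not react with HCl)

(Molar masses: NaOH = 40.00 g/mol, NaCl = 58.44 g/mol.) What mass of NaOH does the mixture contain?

0.1395 g

n(HCl) = 0.01169 × 0.2983 = 3.487 × 10^-3 mol
Let x = n(NaOH), y = n(NaCl).
Titrant: 1x = 3.487 × 10^-3;  mass: 40.00x + 58.44y = 0.5179
Solving, x = 3.487 × 10^-3 mol, y = 6.475 × 10^-3 mol
mass of NaOH = 3.487 × 10^-3 × 40.00 = 0.1395 g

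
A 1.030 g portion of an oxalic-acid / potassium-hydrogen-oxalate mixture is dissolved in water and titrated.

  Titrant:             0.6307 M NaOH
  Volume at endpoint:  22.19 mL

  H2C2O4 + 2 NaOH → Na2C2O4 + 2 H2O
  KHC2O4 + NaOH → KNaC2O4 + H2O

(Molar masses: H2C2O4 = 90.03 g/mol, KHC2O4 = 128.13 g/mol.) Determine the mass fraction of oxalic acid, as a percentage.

40.13 %

n(NaOH) = 0.02219 × 0.6307 = 0.01400 mol
Let x = n(H2C2O4), y = n(KHC2O4).
Titrant: 2x + 1y = 0.01400;  mass: 90.03x + 128.13y = 1.030
Solving, x = 4.591 × 10^-3 mol, y = 4.813 × 10^-3 mol
mass of H2C2O4 = 4.591 × 10^-3 × 90.03 = 0.4134 g
% H2C2O4 = 0.4134 / 1.030 × 100 = 40.13 %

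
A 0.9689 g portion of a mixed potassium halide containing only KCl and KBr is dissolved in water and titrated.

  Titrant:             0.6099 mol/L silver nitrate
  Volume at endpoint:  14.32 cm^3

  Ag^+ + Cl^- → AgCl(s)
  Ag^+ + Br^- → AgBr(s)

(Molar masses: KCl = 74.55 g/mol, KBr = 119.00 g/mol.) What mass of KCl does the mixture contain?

n(AgNO3) = 0.01432 × 0.6099 = 8.734 × 10^-3 mol
Let x = n(KCl), y = n(KBr).
Titrant: 1x + 1y = 8.734 × 10^-3;  mass: 74.55x + 119.00y = 0.9689
Solving, x = 1.584 × 10^-3 mol, y = 7.150 × 10^-3 mol
mass of KCl = 1.584 × 10^-3 × 74.55 = 0.1181 g

0.1181 g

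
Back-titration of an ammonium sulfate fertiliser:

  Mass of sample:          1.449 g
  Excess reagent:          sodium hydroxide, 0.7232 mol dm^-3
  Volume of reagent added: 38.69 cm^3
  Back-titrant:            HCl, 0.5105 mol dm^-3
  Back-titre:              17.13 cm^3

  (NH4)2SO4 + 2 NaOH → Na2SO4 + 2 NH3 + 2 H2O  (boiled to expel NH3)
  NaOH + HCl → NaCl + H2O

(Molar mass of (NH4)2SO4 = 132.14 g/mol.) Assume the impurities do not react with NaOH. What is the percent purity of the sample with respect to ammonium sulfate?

87.71 %

n(NaOH) added = 0.03869 × 0.7232 = 0.02798 mol
n(HCl) used in back-titration = 0.01713 × 0.5105 = 8.745 × 10^-3 mol
n(NaOH) left over = 8.745 × 10^-3 mol (1:1 ratio)
n(NaOH) consumed by analyte = 0.02798 − 8.745 × 10^-3 = 0.01924 mol
From the 1:2 ratio, n((NH4)2SO4) = 1/2 × 0.01924 = 9.618 × 10^-3 mol
mass of (NH4)2SO4 = 9.618 × 10^-3 × 132.14 = 1.271 g
% (NH4)2SO4 = 1.271 / 1.449 × 100 = 87.71 %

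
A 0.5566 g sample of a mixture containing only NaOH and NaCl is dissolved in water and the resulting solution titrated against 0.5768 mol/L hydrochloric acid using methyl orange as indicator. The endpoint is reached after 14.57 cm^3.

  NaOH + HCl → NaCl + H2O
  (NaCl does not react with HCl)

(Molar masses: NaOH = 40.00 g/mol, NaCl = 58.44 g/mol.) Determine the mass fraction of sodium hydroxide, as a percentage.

60.40 %

n(HCl) = 0.01457 × 0.5768 = 8.404 × 10^-3 mol
Let x = n(NaOH), y = n(NaCl).
Titrant: 1x = 8.404 × 10^-3;  mass: 40.00x + 58.44y = 0.5566
Solving, x = 8.404 × 10^-3 mol, y = 3.772 × 10^-3 mol
mass of NaOH = 8.404 × 10^-3 × 40.00 = 0.3362 g
% NaOH = 0.3362 / 0.5566 × 100 = 60.40 %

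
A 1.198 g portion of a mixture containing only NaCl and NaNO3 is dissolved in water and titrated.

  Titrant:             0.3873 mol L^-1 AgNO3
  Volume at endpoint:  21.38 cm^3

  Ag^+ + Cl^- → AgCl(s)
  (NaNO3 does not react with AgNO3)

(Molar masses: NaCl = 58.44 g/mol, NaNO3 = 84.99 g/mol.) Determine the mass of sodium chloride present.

0.4839 g

n(AgNO3) = 0.02138 × 0.3873 = 8.280 × 10^-3 mol
Let x = n(NaCl), y = n(NaNO3).
Titrant: 1x = 8.280 × 10^-3;  mass: 58.44x + 84.99y = 1.198
Solving, x = 8.280 × 10^-3 mol, y = 8.402 × 10^-3 mol
mass of NaCl = 8.280 × 10^-3 × 58.44 = 0.4839 g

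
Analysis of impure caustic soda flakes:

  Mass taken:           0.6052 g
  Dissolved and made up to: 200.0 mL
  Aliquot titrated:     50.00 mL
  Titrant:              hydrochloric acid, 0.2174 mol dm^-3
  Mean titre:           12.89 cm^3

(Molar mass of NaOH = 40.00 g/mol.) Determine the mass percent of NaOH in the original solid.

74.09 %

NaOH + HCl → NaCl + H2O
n(HCl) per titration = 0.01289 × 0.2174 = 2.802 × 10^-3 mol
n(NaOH) in each aliquot = 2.802 × 10^-3 mol (1:1 ratio)
n(NaOH) in the whole flask = 2.802 × 10^-3 × 200.0/50.00 = 0.01121 mol
mass of NaOH = 0.01121 × 40.00 = 0.4484 g
% NaOH = 0.4484 / 0.6052 × 100 = 74.09 %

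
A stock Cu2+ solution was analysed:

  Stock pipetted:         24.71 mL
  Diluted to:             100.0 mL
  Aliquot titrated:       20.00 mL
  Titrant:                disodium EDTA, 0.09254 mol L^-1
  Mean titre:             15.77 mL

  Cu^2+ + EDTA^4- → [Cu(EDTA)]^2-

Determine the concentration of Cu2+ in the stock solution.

0.2953 mol/L

n(EDTA) = 0.01577 × 0.09254 = 1.459 × 10^-3 mol
n(Cu2+) in the aliquot = 1.459 × 10^-3 mol (1:1 ratio)
[Cu2+]_dilute = 1.459 × 10^-3 / 0.02000 = 0.07297 mol/L
Dilution factor = 100.0 / 24.71 = 4.047
[Cu2+]_stock = 0.07297 × 4.047 = 0.2953 mol/L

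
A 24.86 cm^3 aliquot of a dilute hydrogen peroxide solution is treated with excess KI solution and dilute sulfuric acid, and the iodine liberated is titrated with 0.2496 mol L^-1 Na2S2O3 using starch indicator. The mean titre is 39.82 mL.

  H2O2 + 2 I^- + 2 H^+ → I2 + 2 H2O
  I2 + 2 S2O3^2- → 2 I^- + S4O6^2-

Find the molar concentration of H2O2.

0.1999 mol/L

n(S2O3^2-) = 0.03982 × 0.2496 = 9.939 × 10^-3 mol
n(I2) = n(S2O3^2-)/2 = 4.970 × 10^-3 mol
n(H2O2) in the aliquot = 4.970 × 10^-3 mol (1:1 ratio)
[H2O2] = 4.970 × 10^-3 / 0.02486 = 0.1999 mol/L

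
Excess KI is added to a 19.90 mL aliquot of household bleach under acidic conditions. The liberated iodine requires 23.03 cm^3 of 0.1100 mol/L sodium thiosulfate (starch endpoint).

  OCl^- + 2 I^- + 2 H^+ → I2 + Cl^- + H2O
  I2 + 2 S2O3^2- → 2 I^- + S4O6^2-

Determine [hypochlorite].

0.06365 mol/L

n(S2O3^2-) = 0.02303 × 0.1100 = 2.533 × 10^-3 mol
n(I2) = n(S2O3^2-)/2 = 1.267 × 10^-3 mol
n(OCl^-) in the aliquot = 1.267 × 10^-3 mol (1:1 ratio)
[OCl^-] = 1.267 × 10^-3 / 0.01990 = 0.06365 mol/L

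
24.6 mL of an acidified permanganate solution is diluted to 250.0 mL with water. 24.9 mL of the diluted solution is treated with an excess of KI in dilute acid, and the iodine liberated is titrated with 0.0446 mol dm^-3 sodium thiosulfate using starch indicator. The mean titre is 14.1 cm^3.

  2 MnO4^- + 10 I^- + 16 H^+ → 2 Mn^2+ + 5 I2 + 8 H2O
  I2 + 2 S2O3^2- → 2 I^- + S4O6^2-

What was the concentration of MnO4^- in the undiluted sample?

0.0513 mol/L

n(S2O3^2-) = 0.0141 × 0.0446 = 6.29 × 10^-4 mol
n(I2) = n(S2O3^2-)/2 = 3.14 × 10^-4 mol
From the 2:5 ratio, n(MnO4^-) in the aliquot = 2/5 × 3.14 × 10^-4 = 1.26 × 10^-4 mol
[MnO4^-]_dilute = 1.26 × 10^-4 / 0.0249 = 0.00505 mol/L
[MnO4^-]_original = 0.00505 × 250.0/24.6 = 0.0513 mol/L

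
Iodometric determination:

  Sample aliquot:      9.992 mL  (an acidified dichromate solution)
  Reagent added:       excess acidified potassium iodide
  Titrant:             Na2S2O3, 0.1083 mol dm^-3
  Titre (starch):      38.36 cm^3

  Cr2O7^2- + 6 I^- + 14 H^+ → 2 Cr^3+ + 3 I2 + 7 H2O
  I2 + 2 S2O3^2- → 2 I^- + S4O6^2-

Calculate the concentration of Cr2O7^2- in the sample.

n(S2O3^2-) = 0.03836 × 0.1083 = 4.154 × 10^-3 mol
n(I2) = n(S2O3^2-)/2 = 2.077 × 10^-3 mol
From the 1:3 ratio, n(Cr2O7^2-) in the aliquot = 1/3 × 2.077 × 10^-3 = 6.924 × 10^-4 mol
[Cr2O7^2-] = 6.924 × 10^-4 / 0.009992 = 0.06930 mol/L

0.06930 mol/L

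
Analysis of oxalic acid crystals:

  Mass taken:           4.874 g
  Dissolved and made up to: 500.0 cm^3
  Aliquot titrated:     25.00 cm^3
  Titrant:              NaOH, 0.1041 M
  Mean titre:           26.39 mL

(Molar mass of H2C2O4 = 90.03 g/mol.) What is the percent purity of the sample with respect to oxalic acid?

50.74 %

H2C2O4 + 2 NaOH → Na2C2O4 + 2 H2O
n(NaOH) per titration = 0.02639 × 0.1041 = 2.747 × 10^-3 mol
From the 1:2 ratio, n(H2C2O4) in each aliquot = 1/2 × 2.747 × 10^-3 = 1.374 × 10^-3 mol
n(H2C2O4) in the whole flask = 1.374 × 10^-3 × 500.0/25.00 = 0.02747 mol
mass of H2C2O4 = 0.02747 × 90.03 = 2.473 g
% H2C2O4 = 2.473 / 4.874 × 100 = 50.74 %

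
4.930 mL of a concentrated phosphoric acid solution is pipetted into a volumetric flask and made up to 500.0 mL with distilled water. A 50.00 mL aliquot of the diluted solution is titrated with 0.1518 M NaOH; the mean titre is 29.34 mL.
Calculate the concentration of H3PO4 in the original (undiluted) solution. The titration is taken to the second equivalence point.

4.517 M

H3PO4 + 2 NaOH → Na2HPO4 + 2 H2O
n(NaOH) = 0.02934 × 0.1518 = 4.454 × 10^-3 mol
From the 1:2 ratio, n(H3PO4) in the aliquot = 1/2 × 4.454 × 10^-3 = 2.227 × 10^-3 mol
[H3PO4]_dilute = 2.227 × 10^-3 / 0.05000 = 0.04454 mol/L
Dilution factor = 500.0 / 4.930 = 101.4
[H3PO4]_stock = 0.04454 × 101.4 = 4.517 mol/L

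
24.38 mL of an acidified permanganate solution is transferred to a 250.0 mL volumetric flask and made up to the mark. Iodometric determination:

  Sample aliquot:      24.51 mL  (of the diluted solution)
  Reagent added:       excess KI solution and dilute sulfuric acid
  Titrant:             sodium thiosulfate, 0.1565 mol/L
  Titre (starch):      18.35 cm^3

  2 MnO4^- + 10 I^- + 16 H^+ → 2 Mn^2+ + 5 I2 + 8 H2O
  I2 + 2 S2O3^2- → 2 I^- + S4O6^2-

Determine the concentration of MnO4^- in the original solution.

0.2403 mol/L

n(S2O3^2-) = 0.01835 × 0.1565 = 2.872 × 10^-3 mol
n(I2) = n(S2O3^2-)/2 = 1.436 × 10^-3 mol
From the 2:5 ratio, n(MnO4^-) in the aliquot = 2/5 × 1.436 × 10^-3 = 5.744 × 10^-4 mol
[MnO4^-]_dilute = 5.744 × 10^-4 / 0.02451 = 0.02343 mol/L
[MnO4^-]_original = 0.02343 × 250.0/24.38 = 0.2403 mol/L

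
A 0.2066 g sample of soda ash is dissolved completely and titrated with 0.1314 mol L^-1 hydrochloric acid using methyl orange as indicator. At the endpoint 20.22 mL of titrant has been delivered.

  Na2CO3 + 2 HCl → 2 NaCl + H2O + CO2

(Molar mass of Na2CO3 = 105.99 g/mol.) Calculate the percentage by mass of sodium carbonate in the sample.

68.15 %

n(HCl) = 0.02022 L × 0.1314 mol/L = 2.657 × 10^-3 mol
From the 1:2 ratio, n(Na2CO3) = 1/2 × 2.657 × 10^-3 = 1.328 × 10^-3 mol
mass of Na2CO3 = 1.328 × 10^-3 × 105.99 g/mol = 0.1408 g
% Na2CO3 = 0.1408 / 0.2066 × 100 = 68.15 %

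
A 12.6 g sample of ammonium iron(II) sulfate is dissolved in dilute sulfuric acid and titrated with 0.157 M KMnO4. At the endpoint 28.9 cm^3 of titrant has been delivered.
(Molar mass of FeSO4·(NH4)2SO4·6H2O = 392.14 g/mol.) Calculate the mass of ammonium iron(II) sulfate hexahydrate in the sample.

8.90 g

MnO4^- + 5 Fe^2+ + 8 H^+ → Mn^2+ + 5 Fe^3+ + 4 H2O
n(KMnO4) = 0.0289 L × 0.157 mol/L = 4.54 × 10^-3 mol
From the 5:1 ratio, n(FeSO4·(NH4)2SO4·6H2O) = 5/1 × 4.54 × 10^-3 = 0.0227 mol
mass of FeSO4·(NH4)2SO4·6H2O = 0.0227 × 392.14 g/mol = 8.90 g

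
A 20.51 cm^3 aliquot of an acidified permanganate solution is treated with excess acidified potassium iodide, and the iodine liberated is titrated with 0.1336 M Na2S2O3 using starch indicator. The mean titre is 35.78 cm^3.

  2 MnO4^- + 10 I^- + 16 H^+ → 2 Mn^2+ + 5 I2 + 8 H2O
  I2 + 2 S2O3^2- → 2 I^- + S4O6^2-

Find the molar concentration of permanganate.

n(S2O3^2-) = 0.03578 × 0.1336 = 4.780 × 10^-3 mol
n(I2) = n(S2O3^2-)/2 = 2.390 × 10^-3 mol
From the 2:5 ratio, n(MnO4^-) in the aliquot = 2/5 × 2.390 × 10^-3 = 9.560 × 10^-4 mol
[MnO4^-] = 9.560 × 10^-4 / 0.02051 = 0.04661 mol/L

0.04661 M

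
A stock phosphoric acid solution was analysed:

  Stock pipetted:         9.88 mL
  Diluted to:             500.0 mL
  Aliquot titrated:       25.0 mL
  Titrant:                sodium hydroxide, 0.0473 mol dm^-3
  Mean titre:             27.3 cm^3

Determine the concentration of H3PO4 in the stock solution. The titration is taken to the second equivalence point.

1.31 mol/L

H3PO4 + 2 NaOH → Na2HPO4 + 2 H2O
n(NaOH) = 0.0273 × 0.0473 = 1.29 × 10^-3 mol
From the 1:2 ratio, n(H3PO4) in the aliquot = 1/2 × 1.29 × 10^-3 = 6.46 × 10^-4 mol
[H3PO4]_dilute = 6.46 × 10^-4 / 0.0250 = 0.0258 mol/L
Dilution factor = 500.0 / 9.88 = 50.61
[H3PO4]_stock = 0.0258 × 50.61 = 1.31 mol/L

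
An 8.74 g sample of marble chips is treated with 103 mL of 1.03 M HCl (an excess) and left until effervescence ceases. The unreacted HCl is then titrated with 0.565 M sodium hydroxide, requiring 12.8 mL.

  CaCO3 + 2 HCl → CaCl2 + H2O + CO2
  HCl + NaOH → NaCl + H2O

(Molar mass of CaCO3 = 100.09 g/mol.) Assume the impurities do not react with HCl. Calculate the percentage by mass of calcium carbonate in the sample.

n(HCl) added = 0.103 × 1.03 = 0.106 mol
n(NaOH) used in back-titration = 0.0128 × 0.565 = 7.23 × 10^-3 mol
n(HCl) left over = 7.23 × 10^-3 mol (1:1 ratio)
n(HCl) consumed by analyte = 0.106 − 7.23 × 10^-3 = 0.0989 mol
From the 1:2 ratio, n(CaCO3) = 1/2 × 0.0989 = 0.0494 mol
mass of CaCO3 = 0.0494 × 100.09 = 4.95 g
% CaCO3 = 4.95 / 8.74 × 100 = 56.6 %

56.6 %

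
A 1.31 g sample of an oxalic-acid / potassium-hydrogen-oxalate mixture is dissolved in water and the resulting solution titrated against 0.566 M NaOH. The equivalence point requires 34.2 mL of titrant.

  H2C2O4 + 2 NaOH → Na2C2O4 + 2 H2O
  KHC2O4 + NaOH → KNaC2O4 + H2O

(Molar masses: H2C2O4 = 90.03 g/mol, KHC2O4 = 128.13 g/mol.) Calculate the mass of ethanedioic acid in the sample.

0.634 g

n(NaOH) = 0.0342 × 0.566 = 0.0194 mol
Let x = n(H2C2O4), y = n(KHC2O4).
Titrant: 2x + 1y = 0.0194;  mass: 90.03x + 128.13y = 1.31
Solving, x = 7.04 × 10^-3 mol, y = 5.28 × 10^-3 mol
mass of H2C2O4 = 7.04 × 10^-3 × 90.03 = 0.634 g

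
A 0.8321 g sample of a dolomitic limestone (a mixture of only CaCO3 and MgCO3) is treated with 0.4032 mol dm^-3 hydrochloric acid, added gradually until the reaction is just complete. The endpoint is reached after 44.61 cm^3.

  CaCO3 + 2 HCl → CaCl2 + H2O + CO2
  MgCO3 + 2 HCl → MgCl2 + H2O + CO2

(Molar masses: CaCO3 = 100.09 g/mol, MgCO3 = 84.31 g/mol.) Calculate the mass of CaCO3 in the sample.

n(HCl) = 0.04461 × 0.4032 = 0.01799 mol
Let x = n(CaCO3), y = n(MgCO3).
Titrant: 2x + 2y = 0.01799;  mass: 100.09x + 84.31y = 0.8321
Solving, x = 4.681 × 10^-3 mol, y = 4.312 × 10^-3 mol
mass of CaCO3 = 4.681 × 10^-3 × 100.09 = 0.4685 g

0.4685 g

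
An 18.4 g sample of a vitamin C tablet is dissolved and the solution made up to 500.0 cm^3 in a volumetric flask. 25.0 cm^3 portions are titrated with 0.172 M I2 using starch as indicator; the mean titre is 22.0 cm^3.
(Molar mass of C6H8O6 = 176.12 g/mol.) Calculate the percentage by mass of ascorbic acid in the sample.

C6H8O6 + I2 → C6H6O6 + 2 HI
n(I2) per titration = 0.0220 × 0.172 = 3.78 × 10^-3 mol
n(C6H8O6) in each aliquot = 3.78 × 10^-3 mol (1:1 ratio)
n(C6H8O6) in the whole flask = 3.78 × 10^-3 × 500.0/25.0 = 0.0757 mol
mass of C6H8O6 = 0.0757 × 176.12 = 13.3 g
% C6H8O6 = 13.3 / 18.4 × 100 = 72.4 %

72.4 %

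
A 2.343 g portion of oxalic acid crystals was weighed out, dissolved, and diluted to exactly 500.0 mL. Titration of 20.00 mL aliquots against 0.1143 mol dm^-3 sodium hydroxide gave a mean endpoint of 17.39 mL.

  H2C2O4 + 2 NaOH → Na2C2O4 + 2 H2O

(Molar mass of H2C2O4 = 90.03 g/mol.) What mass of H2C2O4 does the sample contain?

2.237 g

n(NaOH) per titration = 0.01739 × 0.1143 = 1.988 × 10^-3 mol
From the 1:2 ratio, n(H2C2O4) in each aliquot = 1/2 × 1.988 × 10^-3 = 9.938 × 10^-4 mol
n(H2C2O4) in the whole flask = 9.938 × 10^-4 × 500.0/20.00 = 0.02485 mol
mass of H2C2O4 = 0.02485 × 90.03 = 2.237 g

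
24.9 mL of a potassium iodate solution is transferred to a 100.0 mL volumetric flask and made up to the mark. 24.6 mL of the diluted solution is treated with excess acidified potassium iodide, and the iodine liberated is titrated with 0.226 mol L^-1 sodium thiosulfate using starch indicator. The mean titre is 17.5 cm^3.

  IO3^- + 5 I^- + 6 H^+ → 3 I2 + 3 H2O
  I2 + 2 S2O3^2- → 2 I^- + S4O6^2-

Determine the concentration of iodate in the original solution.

n(S2O3^2-) = 0.0175 × 0.226 = 3.96 × 10^-3 mol
n(I2) = n(S2O3^2-)/2 = 1.98 × 10^-3 mol
From the 1:3 ratio, n(IO3^-) in the aliquot = 1/3 × 1.98 × 10^-3 = 6.59 × 10^-4 mol
[IO3^-]_dilute = 6.59 × 10^-4 / 0.0246 = 0.0268 mol/L
[IO3^-]_original = 0.0268 × 100.0/24.9 = 0.108 mol/L

0.108 mol/L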